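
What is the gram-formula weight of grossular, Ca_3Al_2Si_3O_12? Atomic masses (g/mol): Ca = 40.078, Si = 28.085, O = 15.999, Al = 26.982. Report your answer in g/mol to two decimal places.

M = 3*40.078 + 2*26.982 + 3*28.085 + 12*15.999

450.44 g/mol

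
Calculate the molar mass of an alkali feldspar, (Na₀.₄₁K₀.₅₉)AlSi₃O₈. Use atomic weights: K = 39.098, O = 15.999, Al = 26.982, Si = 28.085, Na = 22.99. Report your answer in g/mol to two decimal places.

271.72 g/mol

The formula mass is the sum 0.41*22.99 + 0.59*39.098 + 1*26.982 + 3*28.085 + 8*15.999.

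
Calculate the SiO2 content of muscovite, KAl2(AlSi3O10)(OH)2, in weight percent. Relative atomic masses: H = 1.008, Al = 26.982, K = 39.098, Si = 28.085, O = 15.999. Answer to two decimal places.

45.25 wt%

Molar mass of KAl2(AlSi3O10)(OH)2 = 1*39.098 + 3*26.982 + 3*28.085 + 12*15.999 + 2*1.008 = 398.303 g/mol.
Each formula unit contains 3 Si, equivalent to 3/1 = 3.0000 mol SiO2.
M(SiO2) = 1×28.085 + 2×15.999 = 60.083 g/mol.
Mass of SiO2 per formula unit = 3.0000 × 60.083 = 180.249 g.
SiO2 wt% = 180.249 / 398.303 × 100 = 45.25%.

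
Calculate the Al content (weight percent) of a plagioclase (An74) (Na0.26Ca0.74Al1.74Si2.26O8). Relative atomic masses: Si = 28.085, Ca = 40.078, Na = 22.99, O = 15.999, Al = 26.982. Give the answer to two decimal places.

17.13 weight percent

M(Na0.26Ca0.74Al1.74Si2.26O8) = 274.048 g/mol.
Al contributes 1.74 × 26.982 = 46.949 g per mole.
46.949/274.048 = 0.1713 → 17.13%.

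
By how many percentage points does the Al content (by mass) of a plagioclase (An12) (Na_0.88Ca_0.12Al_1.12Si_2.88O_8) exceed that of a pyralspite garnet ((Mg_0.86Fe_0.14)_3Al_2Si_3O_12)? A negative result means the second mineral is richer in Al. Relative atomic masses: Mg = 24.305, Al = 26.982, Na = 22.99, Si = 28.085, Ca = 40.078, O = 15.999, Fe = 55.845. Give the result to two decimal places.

-1.52 percentage points

First mineral: 30.220 g Al in 264.137 g formula = 11.44 wt% Al.
Second mineral: 53.964 g Al in 416.369 g formula = 12.96 wt% Al.
11.44% − 12.96% gives a difference of -1.52 percentage points.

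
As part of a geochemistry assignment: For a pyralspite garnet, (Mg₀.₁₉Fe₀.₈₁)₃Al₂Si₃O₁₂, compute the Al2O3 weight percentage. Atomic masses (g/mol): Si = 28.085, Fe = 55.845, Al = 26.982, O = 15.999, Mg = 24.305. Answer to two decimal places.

Molar mass of (Mg₀.₁₉Fe₀.₈₁)₃Al₂Si₃O₁₂ = 0.57·24.305 + 2.43·55.845 + 2·26.982 + 3·28.085 + 12·15.999 = 479.764 g/mol.
Each formula unit contains 2 Al, equivalent to 2/2 = 1.0000 mol Al2O3.
M(Al2O3) = 2×26.982 + 3×15.999 = 101.961 g/mol.
Mass of Al2O3 per formula unit = 1.0000 × 101.961 = 101.961 g.
Al2O3 wt% = 101.961 / 479.764 × 100 = 21.25%.

21.25 wt%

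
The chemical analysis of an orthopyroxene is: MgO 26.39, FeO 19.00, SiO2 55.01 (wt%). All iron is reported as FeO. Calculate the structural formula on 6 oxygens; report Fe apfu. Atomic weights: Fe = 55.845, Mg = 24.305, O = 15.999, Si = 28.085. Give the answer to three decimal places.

MgO: 26.39/40.304 = 0.65477 mol → 0.65477 mol Mg, 0.65477 mol O.
FeO: 19.00/71.844 = 0.26446 mol → 0.26446 mol Fe, 0.26446 mol O.
SiO2: 55.01/60.083 = 0.91557 mol → 0.91557 mol Si, 1.83114 mol O.
Total oxygen = 2.75037 mol. Normalization factor = 6/2.75037 = 2.18152.
Fe per 6 O = 0.26446 × 2.18152 = 0.577.

0.577 Fe apfu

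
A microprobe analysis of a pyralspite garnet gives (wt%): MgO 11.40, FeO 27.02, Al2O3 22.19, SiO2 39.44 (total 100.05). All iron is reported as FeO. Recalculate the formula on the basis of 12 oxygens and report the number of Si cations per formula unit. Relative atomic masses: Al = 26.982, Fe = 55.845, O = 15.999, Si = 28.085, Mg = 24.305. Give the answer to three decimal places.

MgO: 11.40/40.304 = 0.28285 mol → 0.28285 mol Mg, 0.28285 mol O.
FeO: 27.02/71.844 = 0.37609 mol → 0.37609 mol Fe, 0.37609 mol O.
Al2O3: 22.19/101.961 = 0.21763 mol → 0.43526 mol Al, 0.65289 mol O.
SiO2: 39.44/60.083 = 0.65643 mol → 0.65643 mol Si, 1.31286 mol O.
Total oxygen = 2.62469 mol. Normalization factor = 12/2.62469 = 4.57197.
Si per 12 O = 0.65643 × 4.57197 = 3.001.

3.001 Si apfu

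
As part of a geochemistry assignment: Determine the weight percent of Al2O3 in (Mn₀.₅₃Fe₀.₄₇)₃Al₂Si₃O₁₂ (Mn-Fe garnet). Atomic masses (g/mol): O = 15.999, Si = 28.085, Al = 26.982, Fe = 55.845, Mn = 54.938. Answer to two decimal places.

M((Mn₀.₅₃Fe₀.₄₇)₃Al₂Si₃O₁₂) = 496.300 g/mol; M(Al2O3) = 101.961 g/mol.
Moles Al2O3 per formula unit = 2 Al ÷ 2 = 1.0000.
Al2O3 fraction = (1.0000 × 101.961) / 496.300 = 101.961/496.300 = 0.2054.

20.54 wt%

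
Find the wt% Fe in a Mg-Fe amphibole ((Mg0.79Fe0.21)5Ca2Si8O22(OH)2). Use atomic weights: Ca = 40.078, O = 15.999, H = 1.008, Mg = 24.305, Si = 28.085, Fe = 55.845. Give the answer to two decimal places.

M((Mg0.79Fe0.21)5Ca2Si8O22(OH)2) = 845.470 g/mol.
Fe contributes 1.05 × 55.845 = 58.637 g per mole.
58.637/845.470 = 0.0694 → 6.94%.

6.94 weight percent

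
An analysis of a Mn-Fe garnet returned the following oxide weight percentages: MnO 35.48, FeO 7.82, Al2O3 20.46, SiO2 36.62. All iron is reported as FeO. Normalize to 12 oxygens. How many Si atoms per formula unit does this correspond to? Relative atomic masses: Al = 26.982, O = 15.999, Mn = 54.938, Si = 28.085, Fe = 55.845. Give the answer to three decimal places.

MnO: 35.48/70.937 = 0.50016 mol → 0.50016 mol Mn, 0.50016 mol O.
FeO: 7.82/71.844 = 0.10885 mol → 0.10885 mol Fe, 0.10885 mol O.
Al2O3: 20.46/101.961 = 0.20066 mol → 0.40132 mol Al, 0.60198 mol O.
SiO2: 36.62/60.083 = 0.60949 mol → 0.60949 mol Si, 1.21898 mol O.
Total oxygen = 2.42997 mol. Normalization factor = 12/2.42997 = 4.93833.
Si per 12 O = 0.60949 × 4.93833 = 3.010.

3.010 Si apfu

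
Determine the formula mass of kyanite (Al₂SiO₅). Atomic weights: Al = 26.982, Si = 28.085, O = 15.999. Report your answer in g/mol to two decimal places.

162.04 g/mol

M = 2·26.982 + 1·28.085 + 5·15.999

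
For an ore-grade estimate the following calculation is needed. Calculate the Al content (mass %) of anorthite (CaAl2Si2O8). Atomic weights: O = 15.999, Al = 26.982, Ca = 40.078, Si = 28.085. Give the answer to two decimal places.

Formula mass = 1·40.078 + 2·26.982 + 2·28.085 + 8·15.999 = 278.204 g/mol, of which 53.964 g is Al.
So Al makes up 53.964/278.204 = 0.1940 of the mass, i.e. 19.40%.

19.40 mass %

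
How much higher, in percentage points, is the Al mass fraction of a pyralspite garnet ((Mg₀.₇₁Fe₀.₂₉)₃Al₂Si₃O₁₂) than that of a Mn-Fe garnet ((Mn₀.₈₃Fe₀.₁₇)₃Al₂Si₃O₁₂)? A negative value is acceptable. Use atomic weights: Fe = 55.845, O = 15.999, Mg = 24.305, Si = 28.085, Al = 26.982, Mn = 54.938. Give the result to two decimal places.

M((Mg₀.₇₁Fe₀.₂₉)₃Al₂Si₃O₁₂) = 430.562 g/mol, so wt% Al = 53.964/430.562 × 100 = 12.53%.
M((Mn₀.₈₃Fe₀.₁₇)₃Al₂Si₃O₁₂) = 495.484 g/mol, so wt% Al = 53.964/495.484 × 100 = 10.89%.
12.53 − 10.89 = 1.64 pp.

1.64 percentage points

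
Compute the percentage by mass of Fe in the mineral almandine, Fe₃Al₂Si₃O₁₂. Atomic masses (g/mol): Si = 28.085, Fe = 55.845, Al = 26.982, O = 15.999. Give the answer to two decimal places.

33.66 weight percent

Formula mass = 3*55.845 + 2*26.982 + 3*28.085 + 12*15.999 = 497.742 g/mol, of which 167.535 g is Fe.
So Fe makes up 167.535/497.742 = 0.3366 of the mass, i.e. 33.66%.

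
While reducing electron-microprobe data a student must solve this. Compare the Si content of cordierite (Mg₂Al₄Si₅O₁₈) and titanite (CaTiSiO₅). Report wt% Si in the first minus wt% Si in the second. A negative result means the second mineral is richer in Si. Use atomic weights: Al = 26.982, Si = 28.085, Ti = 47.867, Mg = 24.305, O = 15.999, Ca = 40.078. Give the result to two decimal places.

M(Mg₂Al₄Si₅O₁₈) = 584.945 g/mol, so wt% Si = 140.425/584.945 × 100 = 24.01%.
M(CaTiSiO₅) = 196.025 g/mol, so wt% Si = 28.085/196.025 × 100 = 14.33%.
24.01 − 14.33 = 9.68 pp.

9.68 percentage points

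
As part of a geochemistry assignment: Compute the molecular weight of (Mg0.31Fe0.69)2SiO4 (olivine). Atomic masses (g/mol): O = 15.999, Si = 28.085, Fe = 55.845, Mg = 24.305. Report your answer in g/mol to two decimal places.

184.22 g/mol

Mg: 0.62 × 24.305 = 15.0691
Fe: 1.38 × 55.845 = 77.0661
Si: 1 × 28.085 = 28.0850
O: 4 × 15.999 = 63.9960
Summing the contributions gives the formula mass.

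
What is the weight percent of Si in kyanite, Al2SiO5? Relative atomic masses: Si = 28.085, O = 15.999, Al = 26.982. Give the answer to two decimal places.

17.33 mass %

Molar mass of Al2SiO5: 2*26.982 + 1*28.085 + 5*15.999 = 162.044 g/mol.
Mass of Si per formula unit: 1 × 28.085 = 28.085 g.
Weight fraction Si = 28.085 / 162.044 = 0.1733.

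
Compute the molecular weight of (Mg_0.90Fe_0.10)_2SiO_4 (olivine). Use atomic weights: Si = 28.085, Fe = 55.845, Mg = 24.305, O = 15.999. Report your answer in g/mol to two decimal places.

147.00 g/mol

The formula mass is the sum 1.80×24.305 + 0.20×55.845 + 1×28.085 + 4×15.999.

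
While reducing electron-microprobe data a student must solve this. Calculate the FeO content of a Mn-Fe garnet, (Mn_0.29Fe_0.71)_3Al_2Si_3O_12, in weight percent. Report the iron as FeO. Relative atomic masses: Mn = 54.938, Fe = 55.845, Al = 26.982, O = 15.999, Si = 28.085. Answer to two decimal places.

Formula mass = 496.953 g/mol.
2.13 Fe → 2.1300 mol FeO per formula unit; M(FeO) = 71.844, so FeO mass = 153.028 g.
153.028/496.953 × 100 = 30.79 wt%.

30.79 wt%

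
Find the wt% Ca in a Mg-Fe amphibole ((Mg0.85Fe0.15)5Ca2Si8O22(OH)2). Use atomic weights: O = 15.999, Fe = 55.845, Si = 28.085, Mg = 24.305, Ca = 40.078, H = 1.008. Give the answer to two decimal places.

Formula mass = 4.25*24.305 + 0.75*55.845 + 2*40.078 + 8*28.085 + 24*15.999 + 2*1.008 = 836.008 g/mol, of which 80.156 g is Ca.
So Ca makes up 80.156/836.008 = 0.0959 of the mass, i.e. 9.59%.

9.59 mass %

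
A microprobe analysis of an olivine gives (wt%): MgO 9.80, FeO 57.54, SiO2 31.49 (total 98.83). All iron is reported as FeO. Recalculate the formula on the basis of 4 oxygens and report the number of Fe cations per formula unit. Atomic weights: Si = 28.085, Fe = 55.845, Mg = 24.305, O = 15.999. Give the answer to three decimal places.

1.531 Fe apfu

MgO (M=40.304): mol = 0.24315; Mg = 0.24315, O = 0.24315.
FeO (M=71.844): mol = 0.80090; Fe = 0.80090, O = 0.80090.
SiO2 (M=60.083): mol = 0.52411; Si = 0.52411, O = 1.04822.
ΣO = 2.09227; factor = 4/ΣO = 1.91180.
Fe apfu = 0.80090 × 1.91180 = 1.531.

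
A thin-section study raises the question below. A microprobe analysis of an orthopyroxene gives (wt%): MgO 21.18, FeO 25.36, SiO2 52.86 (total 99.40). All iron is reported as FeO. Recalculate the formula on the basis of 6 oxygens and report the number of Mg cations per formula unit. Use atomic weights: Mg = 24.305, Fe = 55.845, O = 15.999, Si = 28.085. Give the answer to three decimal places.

MgO: 21.18/40.304 = 0.52551 mol → 0.52551 mol Mg, 0.52551 mol O.
FeO: 25.36/71.844 = 0.35299 mol → 0.35299 mol Fe, 0.35299 mol O.
SiO2: 52.86/60.083 = 0.87978 mol → 0.87978 mol Si, 1.75956 mol O.
Total oxygen = 2.63806 mol. Normalization factor = 6/2.63806 = 2.27440.
Mg per 6 O = 0.52551 × 2.27440 = 1.195.

1.195 Mg apfu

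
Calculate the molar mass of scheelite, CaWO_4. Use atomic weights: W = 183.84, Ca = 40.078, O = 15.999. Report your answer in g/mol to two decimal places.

287.91 g/mol

M = 1(40.078) + 1(183.84) + 4(15.999)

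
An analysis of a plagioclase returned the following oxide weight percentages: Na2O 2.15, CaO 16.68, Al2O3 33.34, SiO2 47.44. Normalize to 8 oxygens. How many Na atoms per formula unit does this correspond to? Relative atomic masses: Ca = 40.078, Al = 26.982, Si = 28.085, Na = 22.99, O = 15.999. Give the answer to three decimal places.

Na2O: 2.15/61.979 = 0.03469 mol → 0.06938 mol Na, 0.03469 mol O.
CaO: 16.68/56.077 = 0.29745 mol → 0.29745 mol Ca, 0.29745 mol O.
Al2O3: 33.34/101.961 = 0.32699 mol → 0.65398 mol Al, 0.98097 mol O.
SiO2: 47.44/60.083 = 0.78957 mol → 0.78957 mol Si, 1.57914 mol O.
Total oxygen = 2.89225 mol. Normalization factor = 8/2.89225 = 2.76601.
Na per 8 O = 0.06938 × 2.76601 = 0.192.

0.192 Na apfu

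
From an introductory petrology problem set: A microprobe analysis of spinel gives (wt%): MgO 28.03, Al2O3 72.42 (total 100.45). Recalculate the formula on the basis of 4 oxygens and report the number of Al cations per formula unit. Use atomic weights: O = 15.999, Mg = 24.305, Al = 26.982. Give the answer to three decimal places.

2.010 Al apfu

MgO: 28.03/40.304 = 0.69546 mol → 0.69546 mol Mg, 0.69546 mol O.
Al2O3: 72.42/101.961 = 0.71027 mol → 1.42054 mol Al, 2.13081 mol O.
Total oxygen = 2.82627 mol. Normalization factor = 4/2.82627 = 1.41529.
Al per 4 O = 1.42054 × 1.41529 = 2.010.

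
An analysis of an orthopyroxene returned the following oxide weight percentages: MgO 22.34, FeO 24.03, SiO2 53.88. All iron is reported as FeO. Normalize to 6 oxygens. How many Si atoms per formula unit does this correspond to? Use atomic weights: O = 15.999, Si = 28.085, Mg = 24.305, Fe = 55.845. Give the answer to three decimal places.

2.006 Si apfu

MgO (M=40.304): mol = 0.55429; Mg = 0.55429, O = 0.55429.
FeO (M=71.844): mol = 0.33447; Fe = 0.33447, O = 0.33447.
SiO2 (M=60.083): mol = 0.89676; Si = 0.89676, O = 1.79352.
ΣO = 2.68228; factor = 6/ΣO = 2.23690.
Si apfu = 0.89676 × 2.23690 = 2.006.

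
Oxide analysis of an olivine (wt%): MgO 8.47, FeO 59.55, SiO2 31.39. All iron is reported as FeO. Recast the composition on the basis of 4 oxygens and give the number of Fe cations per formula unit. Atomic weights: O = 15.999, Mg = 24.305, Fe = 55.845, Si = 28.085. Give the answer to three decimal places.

1.591 Fe apfu

MgO (M=40.304): mol = 0.21015; Mg = 0.21015, O = 0.21015.
FeO (M=71.844): mol = 0.82888; Fe = 0.82888, O = 0.82888.
SiO2 (M=60.083): mol = 0.52244; Si = 0.52244, O = 1.04488.
ΣO = 2.08391; factor = 4/ΣO = 1.91947.
Fe apfu = 0.82888 × 1.91947 = 1.591.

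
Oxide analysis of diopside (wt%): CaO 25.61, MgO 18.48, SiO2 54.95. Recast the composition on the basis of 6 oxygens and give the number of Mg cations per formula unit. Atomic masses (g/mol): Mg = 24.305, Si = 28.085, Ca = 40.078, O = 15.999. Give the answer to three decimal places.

CaO: 25.61/56.077 = 0.45669 mol → 0.45669 mol Ca, 0.45669 mol O.
MgO: 18.48/40.304 = 0.45852 mol → 0.45852 mol Mg, 0.45852 mol O.
SiO2: 54.95/60.083 = 0.91457 mol → 0.91457 mol Si, 1.82914 mol O.
Total oxygen = 2.74435 mol. Normalization factor = 6/2.74435 = 2.18631.
Mg per 6 O = 0.45852 × 2.18631 = 1.002.

1.002 Mg apfu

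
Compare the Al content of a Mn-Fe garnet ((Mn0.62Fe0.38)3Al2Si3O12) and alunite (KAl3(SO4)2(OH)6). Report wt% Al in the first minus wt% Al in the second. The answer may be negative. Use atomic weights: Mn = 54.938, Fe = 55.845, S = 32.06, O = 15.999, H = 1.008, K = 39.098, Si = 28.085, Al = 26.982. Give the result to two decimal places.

-8.66 percentage points

M((Mn0.62Fe0.38)3Al2Si3O12) = 496.055 g/mol, so wt% Al = 53.964/496.055 × 100 = 10.88%.
M(KAl3(SO4)2(OH)6) = 414.198 g/mol, so wt% Al = 80.946/414.198 × 100 = 19.54%.
10.88 − 19.54 = -8.66 pp.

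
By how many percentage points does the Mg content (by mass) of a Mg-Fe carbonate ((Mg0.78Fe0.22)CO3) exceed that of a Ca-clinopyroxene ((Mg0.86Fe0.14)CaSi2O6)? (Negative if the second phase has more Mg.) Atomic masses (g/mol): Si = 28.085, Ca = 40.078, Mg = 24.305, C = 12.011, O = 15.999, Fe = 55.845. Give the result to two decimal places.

11.32 percentage points

Mg in (Mg0.78Fe0.22)CO3: molar mass 91.252 g/mol; 0.78×24.305 = 18.958 g → 20.78 wt%.
Mg in (Mg0.86Fe0.14)CaSi2O6: molar mass 220.963 g/mol; 0.86×24.305 = 20.902 g → 9.46 wt%.
Difference = 20.78 − 9.46 = 11.32 percentage points.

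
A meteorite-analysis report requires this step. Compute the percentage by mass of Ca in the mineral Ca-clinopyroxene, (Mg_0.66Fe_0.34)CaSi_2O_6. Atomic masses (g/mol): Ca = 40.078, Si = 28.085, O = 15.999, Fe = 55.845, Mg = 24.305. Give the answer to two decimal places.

Formula mass = 0.66×24.305 + 0.34×55.845 + 1×40.078 + 2×28.085 + 6×15.999 = 227.271 g/mol, of which 40.078 g is Ca.
So Ca makes up 40.078/227.271 = 0.1763 of the mass, i.e. 17.63%.

17.63 weight percent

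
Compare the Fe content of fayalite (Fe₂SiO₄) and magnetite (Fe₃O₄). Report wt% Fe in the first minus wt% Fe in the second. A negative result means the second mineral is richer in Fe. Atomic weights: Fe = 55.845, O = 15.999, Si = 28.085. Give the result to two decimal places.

-17.55 percentage points

Fe in Fe₂SiO₄: molar mass 203.771 g/mol; 2×55.845 = 111.690 g → 54.81 wt%.
Fe in Fe₃O₄: molar mass 231.531 g/mol; 3×55.845 = 167.535 g → 72.36 wt%.
Difference = 54.81 − 72.36 = -17.55 percentage points.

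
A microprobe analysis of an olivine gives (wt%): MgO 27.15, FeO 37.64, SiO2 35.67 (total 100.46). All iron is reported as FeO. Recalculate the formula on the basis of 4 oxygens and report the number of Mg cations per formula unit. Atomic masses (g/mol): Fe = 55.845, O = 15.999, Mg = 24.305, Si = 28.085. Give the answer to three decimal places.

MgO (M=40.304): mol = 0.67363; Mg = 0.67363, O = 0.67363.
FeO (M=71.844): mol = 0.52391; Fe = 0.52391, O = 0.52391.
SiO2 (M=60.083): mol = 0.59368; Si = 0.59368, O = 1.18736.
ΣO = 2.38490; factor = 4/ΣO = 1.67722.
Mg apfu = 0.67363 × 1.67722 = 1.130.

1.130 Mg apfu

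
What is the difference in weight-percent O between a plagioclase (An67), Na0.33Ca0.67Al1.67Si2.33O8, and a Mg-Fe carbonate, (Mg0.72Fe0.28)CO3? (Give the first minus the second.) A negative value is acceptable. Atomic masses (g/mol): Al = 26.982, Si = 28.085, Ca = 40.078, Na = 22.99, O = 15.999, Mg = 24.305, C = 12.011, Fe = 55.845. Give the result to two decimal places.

-4.63 percentage points

First mineral: 127.992 g O in 272.929 g formula = 46.90 wt% O.
Second mineral: 47.997 g O in 93.144 g formula = 51.53 wt% O.
46.90% − 51.53% gives a difference of -4.63 percentage points.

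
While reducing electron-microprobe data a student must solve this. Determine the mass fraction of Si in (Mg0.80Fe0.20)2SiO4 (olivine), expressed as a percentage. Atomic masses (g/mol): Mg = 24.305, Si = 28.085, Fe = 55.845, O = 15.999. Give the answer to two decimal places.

Molar mass of (Mg0.80Fe0.20)2SiO4: 1.60*24.305 + 0.40*55.845 + 1*28.085 + 4*15.999 = 153.307 g/mol.
Mass of Si per formula unit: 1 × 28.085 = 28.085 g.
Weight fraction Si = 28.085 / 153.307 = 0.1832.

18.32 mass %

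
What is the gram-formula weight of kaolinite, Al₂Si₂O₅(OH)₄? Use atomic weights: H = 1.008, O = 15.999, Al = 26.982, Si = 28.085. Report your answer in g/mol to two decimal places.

Al: 2 × 26.982 = 53.9640
Si: 2 × 28.085 = 56.1700
O: 9 × 15.999 = 143.9910
H: 4 × 1.008 = 4.0320
Summing the contributions gives the formula mass.

258.16 g/mol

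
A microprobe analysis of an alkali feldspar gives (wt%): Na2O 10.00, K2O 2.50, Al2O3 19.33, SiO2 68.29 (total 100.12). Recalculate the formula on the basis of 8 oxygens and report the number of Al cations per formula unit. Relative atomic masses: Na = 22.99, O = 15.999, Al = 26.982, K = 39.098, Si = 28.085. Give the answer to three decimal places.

Na2O: 10.00/61.979 = 0.16134 mol → 0.32268 mol Na, 0.16134 mol O.
K2O: 2.50/94.195 = 0.02654 mol → 0.05308 mol K, 0.02654 mol O.
Al2O3: 19.33/101.961 = 0.18958 mol → 0.37916 mol Al, 0.56874 mol O.
SiO2: 68.29/60.083 = 1.13659 mol → 1.13659 mol Si, 2.27318 mol O.
Total oxygen = 3.02980 mol. Normalization factor = 8/3.02980 = 2.64044.
Al per 8 O = 0.37916 × 2.64044 = 1.001.

1.001 Al apfu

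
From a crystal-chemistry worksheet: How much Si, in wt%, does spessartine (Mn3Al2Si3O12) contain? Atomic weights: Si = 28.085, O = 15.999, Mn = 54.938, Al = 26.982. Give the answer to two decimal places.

Molar mass of Mn3Al2Si3O12: 3·54.938 + 2·26.982 + 3·28.085 + 12·15.999 = 495.021 g/mol.
Mass of Si per formula unit: 3 × 28.085 = 84.255 g.
Weight fraction Si = 84.255 / 495.021 = 0.1702.

17.02 wt%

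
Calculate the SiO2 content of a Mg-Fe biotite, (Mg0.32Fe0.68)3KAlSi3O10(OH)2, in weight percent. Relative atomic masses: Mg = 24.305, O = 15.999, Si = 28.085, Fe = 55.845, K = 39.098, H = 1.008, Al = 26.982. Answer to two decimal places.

Formula mass = 481.596 g/mol.
3 Si → 3.0000 mol SiO2 per formula unit; M(SiO2) = 60.083, so SiO2 mass = 180.249 g.
180.249/481.596 × 100 = 37.43 wt%.

37.43 wt%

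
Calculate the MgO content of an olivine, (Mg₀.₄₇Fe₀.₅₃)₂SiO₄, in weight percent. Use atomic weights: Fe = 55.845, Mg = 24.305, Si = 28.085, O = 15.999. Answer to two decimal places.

M((Mg₀.₄₇Fe₀.₅₃)₂SiO₄) = 174.123 g/mol; M(MgO) = 40.304 g/mol.
Moles MgO per formula unit = 0.94 Mg ÷ 1 = 0.9400.
MgO fraction = (0.9400 × 40.304) / 174.123 = 37.886/174.123 = 0.2176.

21.76 wt%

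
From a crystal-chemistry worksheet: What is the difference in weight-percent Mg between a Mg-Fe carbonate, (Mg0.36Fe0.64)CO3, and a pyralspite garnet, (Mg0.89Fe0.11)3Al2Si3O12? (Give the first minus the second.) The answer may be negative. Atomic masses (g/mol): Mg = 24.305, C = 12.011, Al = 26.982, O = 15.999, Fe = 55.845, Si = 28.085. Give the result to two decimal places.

-7.32 percentage points

First mineral: 8.750 g Mg in 104.499 g formula = 8.37 wt% Mg.
Second mineral: 64.894 g Mg in 413.530 g formula = 15.69 wt% Mg.
8.37% − 15.69% gives a difference of -7.32 percentage points.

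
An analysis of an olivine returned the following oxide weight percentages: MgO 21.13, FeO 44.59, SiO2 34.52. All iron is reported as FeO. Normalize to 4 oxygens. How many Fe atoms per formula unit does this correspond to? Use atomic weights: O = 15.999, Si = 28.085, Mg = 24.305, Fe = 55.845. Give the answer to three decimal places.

MgO (M=40.304): mol = 0.52427; Mg = 0.52427, O = 0.52427.
FeO (M=71.844): mol = 0.62065; Fe = 0.62065, O = 0.62065.
SiO2 (M=60.083): mol = 0.57454; Si = 0.57454, O = 1.14908.
ΣO = 2.29400; factor = 4/ΣO = 1.74368.
Fe apfu = 0.62065 × 1.74368 = 1.082.

1.082 Fe apfu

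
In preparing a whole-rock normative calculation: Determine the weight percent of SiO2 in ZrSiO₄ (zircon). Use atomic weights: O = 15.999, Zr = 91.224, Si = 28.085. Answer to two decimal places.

M(ZrSiO₄) = 183.305 g/mol; M(SiO2) = 60.083 g/mol.
Moles SiO2 per formula unit = 1 Si ÷ 1 = 1.0000.
SiO2 fraction = (1.0000 × 60.083) / 183.305 = 60.083/183.305 = 0.3278.

32.78 wt%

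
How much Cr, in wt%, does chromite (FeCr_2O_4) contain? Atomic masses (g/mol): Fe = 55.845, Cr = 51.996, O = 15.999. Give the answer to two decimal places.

46.46 wt%

M(FeCr_2O_4) = 223.833 g/mol.
Cr contributes 2 × 51.996 = 103.992 g per mole.
103.992/223.833 = 0.4646 → 46.46%.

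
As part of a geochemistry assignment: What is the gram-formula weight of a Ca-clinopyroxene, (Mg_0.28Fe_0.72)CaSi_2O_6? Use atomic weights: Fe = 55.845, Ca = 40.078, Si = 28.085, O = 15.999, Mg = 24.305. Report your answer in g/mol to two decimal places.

239.26 g/mol

M = 0.28*24.305 + 0.72*55.845 + 1*40.078 + 2*28.085 + 6*15.999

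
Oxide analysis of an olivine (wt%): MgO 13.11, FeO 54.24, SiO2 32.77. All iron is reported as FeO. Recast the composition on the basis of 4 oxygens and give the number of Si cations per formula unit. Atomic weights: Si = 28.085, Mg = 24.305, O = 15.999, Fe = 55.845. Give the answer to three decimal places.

MgO (M=40.304): mol = 0.32528; Mg = 0.32528, O = 0.32528.
FeO (M=71.844): mol = 0.75497; Fe = 0.75497, O = 0.75497.
SiO2 (M=60.083): mol = 0.54541; Si = 0.54541, O = 1.09082.
ΣO = 2.17107; factor = 4/ΣO = 1.84241.
Si apfu = 0.54541 × 1.84241 = 1.005.

1.005 Si apfu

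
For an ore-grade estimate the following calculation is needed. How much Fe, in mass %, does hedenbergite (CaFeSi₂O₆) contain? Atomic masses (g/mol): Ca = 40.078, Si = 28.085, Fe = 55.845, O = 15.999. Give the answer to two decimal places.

22.51 mass %

M(CaFeSi₂O₆) = 248.087 g/mol.
Fe contributes 1 × 55.845 = 55.845 g per mole.
55.845/248.087 = 0.2251 → 22.51%.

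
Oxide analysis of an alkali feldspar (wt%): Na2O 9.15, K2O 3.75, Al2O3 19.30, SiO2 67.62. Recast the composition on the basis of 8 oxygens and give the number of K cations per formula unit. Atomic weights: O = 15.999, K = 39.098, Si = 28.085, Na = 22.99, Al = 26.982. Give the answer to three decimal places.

9.15 wt% Na2O ÷ 61.979 g/mol = 0.14763 mol, giving 0.29526 Na and 0.14763 O.
3.75 wt% K2O ÷ 94.195 g/mol = 0.03981 mol, giving 0.07962 K and 0.03981 O.
19.30 wt% Al2O3 ÷ 101.961 g/mol = 0.18929 mol, giving 0.37858 Al and 0.56787 O.
67.62 wt% SiO2 ÷ 60.083 g/mol = 1.12544 mol, giving 1.12544 Si and 2.25088 O.
Oxygen sums to 3.00619; scaling by 8/3.00619 = 2.66118 puts the formula on 8 O.
K: 0.07962 × 2.66118 = 0.212 atoms per formula unit.

0.212 K apfu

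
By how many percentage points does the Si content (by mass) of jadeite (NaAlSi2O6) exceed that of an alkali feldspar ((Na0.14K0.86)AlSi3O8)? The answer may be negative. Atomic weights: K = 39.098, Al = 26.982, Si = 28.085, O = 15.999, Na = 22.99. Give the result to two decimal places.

-2.73 percentage points

Si in NaAlSi2O6: molar mass 202.136 g/mol; 2×28.085 = 56.170 g → 27.79 wt%.
Si in (Na0.14K0.86)AlSi3O8: molar mass 276.072 g/mol; 3×28.085 = 84.255 g → 30.52 wt%.
Difference = 27.79 − 30.52 = -2.73 percentage points.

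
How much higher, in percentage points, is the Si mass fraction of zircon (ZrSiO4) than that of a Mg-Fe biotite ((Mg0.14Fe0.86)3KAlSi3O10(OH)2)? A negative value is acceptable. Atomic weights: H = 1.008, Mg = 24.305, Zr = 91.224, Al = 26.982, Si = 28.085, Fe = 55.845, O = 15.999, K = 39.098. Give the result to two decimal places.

First mineral: 28.085 g Si in 183.305 g formula = 15.32 wt% Si.
Second mineral: 84.255 g Si in 498.627 g formula = 16.90 wt% Si.
15.32% − 16.90% gives a difference of -1.58 percentage points.

-1.58 percentage points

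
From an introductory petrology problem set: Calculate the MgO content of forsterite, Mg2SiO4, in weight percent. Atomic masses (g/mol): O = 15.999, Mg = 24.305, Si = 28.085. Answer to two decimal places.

57.29 wt%

Formula mass = 140.691 g/mol.
2 Mg → 2.0000 mol MgO per formula unit; M(MgO) = 40.304, so MgO mass = 80.608 g.
80.608/140.691 × 100 = 57.29 wt%.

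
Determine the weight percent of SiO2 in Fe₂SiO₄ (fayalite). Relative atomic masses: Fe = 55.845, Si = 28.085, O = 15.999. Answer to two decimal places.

Formula mass = 203.771 g/mol.
1 Si → 1.0000 mol SiO2 per formula unit; M(SiO2) = 60.083, so SiO2 mass = 60.083 g.
60.083/203.771 × 100 = 29.49 wt%.

29.49 wt%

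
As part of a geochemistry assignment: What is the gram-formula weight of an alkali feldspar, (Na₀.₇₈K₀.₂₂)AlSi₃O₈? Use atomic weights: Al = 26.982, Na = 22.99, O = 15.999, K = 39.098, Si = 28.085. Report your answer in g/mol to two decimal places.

The formula mass is the sum 0.78·22.99 + 0.22·39.098 + 1·26.982 + 3·28.085 + 8·15.999.

265.76 g/mol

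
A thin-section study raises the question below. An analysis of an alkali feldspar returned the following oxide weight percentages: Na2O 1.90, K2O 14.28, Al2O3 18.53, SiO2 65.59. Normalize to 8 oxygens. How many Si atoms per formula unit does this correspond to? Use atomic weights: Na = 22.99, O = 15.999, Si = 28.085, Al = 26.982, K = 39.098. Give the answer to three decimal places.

3.000 Si apfu

1.90 wt% Na2O ÷ 61.979 g/mol = 0.03066 mol, giving 0.06132 Na and 0.03066 O.
14.28 wt% K2O ÷ 94.195 g/mol = 0.15160 mol, giving 0.30320 K and 0.15160 O.
18.53 wt% Al2O3 ÷ 101.961 g/mol = 0.18174 mol, giving 0.36348 Al and 0.54522 O.
65.59 wt% SiO2 ÷ 60.083 g/mol = 1.09166 mol, giving 1.09166 Si and 2.18332 O.
Oxygen sums to 2.91080; scaling by 8/2.91080 = 2.74839 puts the formula on 8 O.
Si: 1.09166 × 2.74839 = 3.000 atoms per formula unit.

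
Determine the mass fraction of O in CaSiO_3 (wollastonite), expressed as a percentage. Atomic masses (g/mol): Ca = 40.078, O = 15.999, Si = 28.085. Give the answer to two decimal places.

41.32 mass %

Molar mass of CaSiO_3: 1·40.078 + 1·28.085 + 3·15.999 = 116.160 g/mol.
Mass of O per formula unit: 3 × 15.999 = 47.997 g.
Weight fraction O = 47.997 / 116.160 = 0.4132.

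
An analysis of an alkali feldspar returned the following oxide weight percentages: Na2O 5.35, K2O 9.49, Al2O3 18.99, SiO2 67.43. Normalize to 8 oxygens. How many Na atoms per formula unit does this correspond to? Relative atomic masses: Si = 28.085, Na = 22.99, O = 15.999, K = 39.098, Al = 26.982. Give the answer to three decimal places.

Na2O: 5.35/61.979 = 0.08632 mol → 0.17264 mol Na, 0.08632 mol O.
K2O: 9.49/94.195 = 0.10075 mol → 0.20150 mol K, 0.10075 mol O.
Al2O3: 18.99/101.961 = 0.18625 mol → 0.37250 mol Al, 0.55875 mol O.
SiO2: 67.43/60.083 = 1.12228 mol → 1.12228 mol Si, 2.24456 mol O.
Total oxygen = 2.99038 mol. Normalization factor = 8/2.99038 = 2.67525.
Na per 8 O = 0.17264 × 2.67525 = 0.462.

0.462 Na apfu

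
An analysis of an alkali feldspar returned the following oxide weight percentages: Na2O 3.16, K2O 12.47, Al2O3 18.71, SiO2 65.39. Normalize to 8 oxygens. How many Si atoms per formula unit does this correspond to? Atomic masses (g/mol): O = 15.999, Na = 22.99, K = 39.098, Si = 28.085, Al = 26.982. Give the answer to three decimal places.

Na2O (M=61.979): mol = 0.05099; Na = 0.10198, O = 0.05099.
K2O (M=94.195): mol = 0.13238; K = 0.26476, O = 0.13238.
Al2O3 (M=101.961): mol = 0.18350; Al = 0.36700, O = 0.55050.
SiO2 (M=60.083): mol = 1.08833; Si = 1.08833, O = 2.17666.
ΣO = 2.91053; factor = 8/ΣO = 2.74864.
Si apfu = 1.08833 × 2.74864 = 2.991.

2.991 Si apfu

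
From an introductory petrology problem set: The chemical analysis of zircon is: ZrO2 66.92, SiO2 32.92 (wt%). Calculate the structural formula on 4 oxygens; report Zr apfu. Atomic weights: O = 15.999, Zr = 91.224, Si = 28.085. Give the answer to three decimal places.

0.996 Zr apfu

ZrO2 (M=123.222): mol = 0.54308; Zr = 0.54308, O = 1.08616.
SiO2 (M=60.083): mol = 0.54791; Si = 0.54791, O = 1.09582.
ΣO = 2.18198; factor = 4/ΣO = 1.83320.
Zr apfu = 0.54308 × 1.83320 = 0.996.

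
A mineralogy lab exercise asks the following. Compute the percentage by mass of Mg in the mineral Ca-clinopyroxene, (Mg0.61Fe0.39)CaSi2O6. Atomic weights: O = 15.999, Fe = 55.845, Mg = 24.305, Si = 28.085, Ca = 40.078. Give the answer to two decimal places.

6.48 mass %

Molar mass of (Mg0.61Fe0.39)CaSi2O6: 0.61×24.305 + 0.39×55.845 + 1×40.078 + 2×28.085 + 6×15.999 = 228.848 g/mol.
Mass of Mg per formula unit: 0.61 × 24.305 = 14.826 g.
Weight fraction Mg = 14.826 / 228.848 = 0.0648.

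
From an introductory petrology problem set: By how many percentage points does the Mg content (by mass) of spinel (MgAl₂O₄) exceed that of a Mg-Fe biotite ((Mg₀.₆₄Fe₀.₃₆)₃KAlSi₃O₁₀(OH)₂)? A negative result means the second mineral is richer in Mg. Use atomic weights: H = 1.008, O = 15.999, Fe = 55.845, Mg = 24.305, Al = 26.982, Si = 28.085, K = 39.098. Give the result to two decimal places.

First mineral: 24.305 g Mg in 142.265 g formula = 17.08 wt% Mg.
Second mineral: 46.666 g Mg in 451.317 g formula = 10.34 wt% Mg.
17.08% − 10.34% gives a difference of 6.74 percentage points.

6.74 percentage points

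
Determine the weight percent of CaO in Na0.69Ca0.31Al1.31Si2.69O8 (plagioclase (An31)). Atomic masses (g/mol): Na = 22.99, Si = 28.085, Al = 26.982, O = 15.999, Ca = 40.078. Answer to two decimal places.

6.51 wt%

M(Na0.69Ca0.31Al1.31Si2.69O8) = 267.174 g/mol; M(CaO) = 56.077 g/mol.
Moles CaO per formula unit = 0.31 Ca ÷ 1 = 0.3100.
CaO fraction = (0.3100 × 56.077) / 267.174 = 17.384/267.174 = 0.0651.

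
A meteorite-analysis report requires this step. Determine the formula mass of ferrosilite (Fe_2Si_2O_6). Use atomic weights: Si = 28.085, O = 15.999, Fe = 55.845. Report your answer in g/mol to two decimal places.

263.85 g/mol

M = 2(55.845) + 2(28.085) + 6(15.999)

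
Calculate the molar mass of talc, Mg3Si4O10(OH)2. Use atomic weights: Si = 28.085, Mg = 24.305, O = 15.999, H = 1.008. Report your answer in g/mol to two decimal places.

M = 3×24.305 + 4×28.085 + 12×15.999 + 2×1.008

379.26 g/mol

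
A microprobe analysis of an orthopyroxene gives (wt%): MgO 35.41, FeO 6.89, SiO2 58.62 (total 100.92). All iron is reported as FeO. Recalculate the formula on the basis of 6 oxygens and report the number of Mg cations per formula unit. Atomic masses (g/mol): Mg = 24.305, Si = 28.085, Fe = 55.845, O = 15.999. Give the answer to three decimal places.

1.802 Mg apfu

MgO: 35.41/40.304 = 0.87857 mol → 0.87857 mol Mg, 0.87857 mol O.
FeO: 6.89/71.844 = 0.09590 mol → 0.09590 mol Fe, 0.09590 mol O.
SiO2: 58.62/60.083 = 0.97565 mol → 0.97565 mol Si, 1.95130 mol O.
Total oxygen = 2.92577 mol. Normalization factor = 6/2.92577 = 2.05074.
Mg per 6 O = 0.87857 × 2.05074 = 1.802.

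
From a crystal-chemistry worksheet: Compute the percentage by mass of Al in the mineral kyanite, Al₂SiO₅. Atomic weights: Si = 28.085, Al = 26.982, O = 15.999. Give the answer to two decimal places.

M(Al₂SiO₅) = 162.044 g/mol.
Al contributes 2 × 26.982 = 53.964 g per mole.
53.964/162.044 = 0.3330 → 33.30%.

33.30 mass %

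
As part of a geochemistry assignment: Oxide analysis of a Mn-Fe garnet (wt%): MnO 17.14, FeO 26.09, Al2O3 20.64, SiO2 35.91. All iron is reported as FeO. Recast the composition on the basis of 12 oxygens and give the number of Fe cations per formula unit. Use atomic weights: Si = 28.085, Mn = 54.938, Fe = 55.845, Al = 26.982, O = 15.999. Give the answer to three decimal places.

1.810 Fe apfu

MnO: 17.14/70.937 = 0.24162 mol → 0.24162 mol Mn, 0.24162 mol O.
FeO: 26.09/71.844 = 0.36315 mol → 0.36315 mol Fe, 0.36315 mol O.
Al2O3: 20.64/101.961 = 0.20243 mol → 0.40486 mol Al, 0.60729 mol O.
SiO2: 35.91/60.083 = 0.59767 mol → 0.59767 mol Si, 1.19534 mol O.
Total oxygen = 2.40740 mol. Normalization factor = 12/2.40740 = 4.98463.
Fe per 12 O = 0.36315 × 4.98463 = 1.810.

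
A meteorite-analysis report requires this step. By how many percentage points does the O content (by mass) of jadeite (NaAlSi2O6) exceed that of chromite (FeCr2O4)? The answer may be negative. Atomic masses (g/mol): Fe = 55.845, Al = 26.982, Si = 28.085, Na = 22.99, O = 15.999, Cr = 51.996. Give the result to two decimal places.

M(NaAlSi2O6) = 202.136 g/mol, so wt% O = 95.994/202.136 × 100 = 47.49%.
M(FeCr2O4) = 223.833 g/mol, so wt% O = 63.996/223.833 × 100 = 28.59%.
47.49 − 28.59 = 18.90 pp.

18.90 percentage points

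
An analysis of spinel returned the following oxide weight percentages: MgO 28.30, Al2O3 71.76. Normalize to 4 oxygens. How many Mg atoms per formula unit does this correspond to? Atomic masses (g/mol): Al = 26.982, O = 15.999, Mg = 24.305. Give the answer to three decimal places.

MgO: 28.30/40.304 = 0.70216 mol → 0.70216 mol Mg, 0.70216 mol O.
Al2O3: 71.76/101.961 = 0.70380 mol → 1.40760 mol Al, 2.11140 mol O.
Total oxygen = 2.81356 mol. Normalization factor = 4/2.81356 = 1.42169.
Mg per 4 O = 0.70216 × 1.42169 = 0.998.

0.998 Mg apfu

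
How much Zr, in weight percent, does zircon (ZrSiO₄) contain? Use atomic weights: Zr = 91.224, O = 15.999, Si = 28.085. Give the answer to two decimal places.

M(ZrSiO₄) = 183.305 g/mol.
Zr contributes 1 × 91.224 = 91.224 g per mole.
91.224/183.305 = 0.4977 → 49.77%.

49.77 weight percent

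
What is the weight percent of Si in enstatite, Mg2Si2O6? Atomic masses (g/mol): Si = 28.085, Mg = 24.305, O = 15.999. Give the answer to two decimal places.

27.98 weight percent

Formula mass = 2×24.305 + 2×28.085 + 6×15.999 = 200.774 g/mol, of which 56.170 g is Si.
So Si makes up 56.170/200.774 = 0.2798 of the mass, i.e. 27.98%.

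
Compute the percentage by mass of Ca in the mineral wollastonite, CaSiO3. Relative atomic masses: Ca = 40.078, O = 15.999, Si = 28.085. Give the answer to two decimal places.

34.50 weight percent

M(CaSiO3) = 116.160 g/mol.
Ca contributes 1 × 40.078 = 40.078 g per mole.
40.078/116.160 = 0.3450 → 34.50%.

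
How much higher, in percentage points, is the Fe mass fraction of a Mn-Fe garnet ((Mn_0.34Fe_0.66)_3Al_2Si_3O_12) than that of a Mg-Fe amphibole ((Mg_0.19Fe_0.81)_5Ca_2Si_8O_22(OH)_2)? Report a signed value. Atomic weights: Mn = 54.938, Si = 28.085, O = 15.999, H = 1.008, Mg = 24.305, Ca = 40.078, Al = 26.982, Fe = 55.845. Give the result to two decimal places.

M((Mn_0.34Fe_0.66)_3Al_2Si_3O_12) = 496.817 g/mol, so wt% Fe = 110.573/496.817 × 100 = 22.26%.
M((Mg_0.19Fe_0.81)_5Ca_2Si_8O_22(OH)_2) = 940.090 g/mol, so wt% Fe = 226.172/940.090 × 100 = 24.06%.
22.26 − 24.06 = -1.80 pp.

-1.80 percentage points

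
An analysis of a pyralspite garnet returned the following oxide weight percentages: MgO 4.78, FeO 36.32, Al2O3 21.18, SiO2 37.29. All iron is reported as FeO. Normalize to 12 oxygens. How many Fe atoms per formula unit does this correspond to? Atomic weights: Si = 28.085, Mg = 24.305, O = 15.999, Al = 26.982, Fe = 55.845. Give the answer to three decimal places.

2.438 Fe apfu

4.78 wt% MgO ÷ 40.304 g/mol = 0.11860 mol, giving 0.11860 Mg and 0.11860 O.
36.32 wt% FeO ÷ 71.844 g/mol = 0.50554 mol, giving 0.50554 Fe and 0.50554 O.
21.18 wt% Al2O3 ÷ 101.961 g/mol = 0.20773 mol, giving 0.41546 Al and 0.62319 O.
37.29 wt% SiO2 ÷ 60.083 g/mol = 0.62064 mol, giving 0.62064 Si and 1.24128 O.
Oxygen sums to 2.48861; scaling by 12/2.48861 = 4.82197 puts the formula on 12 O.
Fe: 0.50554 × 4.82197 = 2.438 atoms per formula unit.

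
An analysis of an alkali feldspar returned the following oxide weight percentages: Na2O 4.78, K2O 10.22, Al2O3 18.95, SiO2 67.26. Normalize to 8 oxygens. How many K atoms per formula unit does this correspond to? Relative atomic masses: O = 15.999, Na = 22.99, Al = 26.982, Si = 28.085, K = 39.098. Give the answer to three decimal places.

Na2O (M=61.979): mol = 0.07712; Na = 0.15424, O = 0.07712.
K2O (M=94.195): mol = 0.10850; K = 0.21700, O = 0.10850.
Al2O3 (M=101.961): mol = 0.18586; Al = 0.37172, O = 0.55758.
SiO2 (M=60.083): mol = 1.11945; Si = 1.11945, O = 2.23890.
ΣO = 2.98210; factor = 8/ΣO = 2.68267.
K apfu = 0.21700 × 2.68267 = 0.582.

0.582 K apfu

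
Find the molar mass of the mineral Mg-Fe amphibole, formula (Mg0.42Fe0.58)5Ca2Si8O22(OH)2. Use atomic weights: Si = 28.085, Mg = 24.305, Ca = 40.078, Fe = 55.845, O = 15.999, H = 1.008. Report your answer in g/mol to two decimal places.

Mg: 2.10 × 24.305 = 51.0405
Fe: 2.90 × 55.845 = 161.9505
Ca: 2 × 40.078 = 80.1560
Si: 8 × 28.085 = 224.6800
O: 24 × 15.999 = 383.9760
H: 2 × 1.008 = 2.0160
Summing the contributions gives the formula mass.

903.82 g/mol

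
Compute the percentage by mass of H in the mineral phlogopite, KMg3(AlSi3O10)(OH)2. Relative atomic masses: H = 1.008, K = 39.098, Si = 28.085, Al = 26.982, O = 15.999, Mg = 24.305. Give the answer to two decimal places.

0.48 weight percent

Formula mass = 1×39.098 + 3×24.305 + 1×26.982 + 3×28.085 + 12×15.999 + 2×1.008 = 417.254 g/mol, of which 2.016 g is H.
So H makes up 2.016/417.254 = 0.0048 of the mass, i.e. 0.48%.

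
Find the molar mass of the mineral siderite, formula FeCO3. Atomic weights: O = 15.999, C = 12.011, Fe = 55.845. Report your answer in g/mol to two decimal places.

115.85 g/mol

M = 1*55.845 + 1*12.011 + 3*15.999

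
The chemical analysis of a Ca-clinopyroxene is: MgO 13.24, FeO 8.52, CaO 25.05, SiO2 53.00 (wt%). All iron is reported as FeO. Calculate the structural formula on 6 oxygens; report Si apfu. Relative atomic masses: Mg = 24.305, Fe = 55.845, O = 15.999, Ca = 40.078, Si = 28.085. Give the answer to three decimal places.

1.991 Si apfu

MgO (M=40.304): mol = 0.32850; Mg = 0.32850, O = 0.32850.
FeO (M=71.844): mol = 0.11859; Fe = 0.11859, O = 0.11859.
CaO (M=56.077): mol = 0.44671; Ca = 0.44671, O = 0.44671.
SiO2 (M=60.083): mol = 0.88211; Si = 0.88211, O = 1.76422.
ΣO = 2.65802; factor = 6/ΣO = 2.25732.
Si apfu = 0.88211 × 2.25732 = 1.991.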